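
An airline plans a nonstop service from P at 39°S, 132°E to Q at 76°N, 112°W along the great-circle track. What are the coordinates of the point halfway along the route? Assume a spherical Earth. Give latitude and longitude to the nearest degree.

Convert each endpoint to a unit vector on the sphere (x = cos φ cos λ, y = cos φ sin λ, z = sin φ).
The central angle between the endpoints is δ = arccos(p₁·p₂) ≈ 2.336 rad (133.9°).
Interpolate at f = 1/2 with slerp weights a = sin((1−f)δ)/sin δ ≈ 1.276, b = sin(fδ)/sin δ ≈ 1.276.
p = a·p₁ + b·p₂ ≈ (-0.779, 0.451, 0.435); φ = arcsin(p_z) ≈ 25.80°, λ = atan2(p_y, p_x) ≈ 149.95°.

≈ 26°N, 150°E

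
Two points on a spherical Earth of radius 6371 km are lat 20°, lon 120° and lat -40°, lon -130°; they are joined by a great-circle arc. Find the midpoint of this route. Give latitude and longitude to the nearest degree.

≈ lat -17°, lon 167°

Write both endpoints as unit vectors p₁, p₂ with components (cos φ cos λ, cos φ sin λ, sin φ).
The central angle between the endpoints is δ = arccos(p₁·p₂) ≈ 2.056 rad (117.8°).
Interpolate at f = 1/2 with slerp weights a = sin((1−f)δ)/sin δ ≈ 0.968, b = sin(fδ)/sin δ ≈ 0.968.
p = a·p₁ + b·p₂ ≈ (-0.931, 0.220, -0.291); φ = arcsin(p_z) ≈ -16.92°, λ = atan2(p_y, p_x) ≈ 166.73°.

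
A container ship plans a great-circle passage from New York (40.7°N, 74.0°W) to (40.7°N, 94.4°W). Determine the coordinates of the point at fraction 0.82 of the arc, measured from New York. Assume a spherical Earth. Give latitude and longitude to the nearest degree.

≈ (41°N, 91°W)

The haversine formula gives a central angle δ ≈ 0.269 rad (15.4°) between the endpoints.
Interpolate at f = 0.82 with slerp weights a = sin((1−f)δ)/sin δ ≈ 0.182, b = sin(fδ)/sin δ ≈ 0.823.
p = a·p₁ + b·p₂ ≈ (-0.010, -0.755, 0.656); φ = arcsin(p_z) ≈ 40.97°, λ = atan2(p_y, p_x) ≈ -90.75°.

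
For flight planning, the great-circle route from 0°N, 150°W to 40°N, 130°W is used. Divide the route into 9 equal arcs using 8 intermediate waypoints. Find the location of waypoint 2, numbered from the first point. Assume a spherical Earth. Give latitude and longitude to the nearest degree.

Convert each endpoint to a unit vector on the sphere (x = cos φ cos λ, y = cos φ sin λ, z = sin φ).
The central angle between the endpoints is δ = arccos(p₁·p₂) ≈ 0.767 rad (44.0°).
Interpolate at f = 2/9 with slerp weights a = sin((1−f)δ)/sin δ ≈ 0.810, b = sin(fδ)/sin δ ≈ 0.244.
p = a·p₁ + b·p₂ ≈ (-0.821, -0.548, 0.157); φ = arcsin(p_z) ≈ 9.04°, λ = atan2(p_y, p_x) ≈ -146.28°.

≈ 9°N, 146°W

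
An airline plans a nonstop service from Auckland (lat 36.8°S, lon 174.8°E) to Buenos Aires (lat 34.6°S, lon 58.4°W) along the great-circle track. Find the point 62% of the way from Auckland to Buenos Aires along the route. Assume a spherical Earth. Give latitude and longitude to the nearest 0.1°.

Write both endpoints as unit vectors p₁, p₂ with components (cos φ cos λ, cos φ sin λ, sin φ).
The central angle between the endpoints is δ = arccos(p₁·p₂) ≈ 1.625 rad (93.1°).
Interpolate at f = 0.62 with slerp weights a = sin((1−f)δ)/sin δ ≈ 0.580, b = sin(fδ)/sin δ ≈ 0.847.
p = a·p₁ + b·p₂ ≈ (-0.097, -0.552, -0.828); φ = arcsin(p_z) ≈ -55.93°, λ = atan2(p_y, p_x) ≈ -100.00°.

≈ lat 55.9°S, lon 100.0°W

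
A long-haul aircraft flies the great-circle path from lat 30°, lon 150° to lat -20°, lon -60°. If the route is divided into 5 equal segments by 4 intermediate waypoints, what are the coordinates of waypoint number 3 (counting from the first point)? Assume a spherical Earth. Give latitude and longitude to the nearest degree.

≈ lat 11°, lon -113°

From cos δ = sin φ₁ sin φ₂ + cos φ₁ cos φ₂ cos Δλ, the central angle is δ ≈ 2.638 rad (151.1°).
Interpolate at f = 3/5 with slerp weights a = sin((1−f)δ)/sin δ ≈ 1.802, b = sin(fδ)/sin δ ≈ 2.071.
p = a·p₁ + b·p₂ ≈ (-0.378, -0.905, 0.193); φ = arcsin(p_z) ≈ 11.11°, λ = atan2(p_y, p_x) ≈ -112.68°.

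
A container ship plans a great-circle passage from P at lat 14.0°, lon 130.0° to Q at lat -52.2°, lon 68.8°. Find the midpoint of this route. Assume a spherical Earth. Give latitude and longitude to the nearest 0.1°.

Convert each endpoint to a unit vector on the sphere (x = cos φ cos λ, y = cos φ sin λ, z = sin φ).
The central angle between the endpoints is δ = arccos(p₁·p₂) ≈ 1.475 rad (84.5°).
Interpolate at f = 1/2 with slerp weights a = sin((1−f)δ)/sin δ ≈ 0.676, b = sin(fδ)/sin δ ≈ 0.676.
p = a·p₁ + b·p₂ ≈ (-0.272, 0.888, -0.370); φ = arcsin(p_z) ≈ -21.74°, λ = atan2(p_y, p_x) ≈ 107.00°.

≈ lat -21.7°, lon 107.0°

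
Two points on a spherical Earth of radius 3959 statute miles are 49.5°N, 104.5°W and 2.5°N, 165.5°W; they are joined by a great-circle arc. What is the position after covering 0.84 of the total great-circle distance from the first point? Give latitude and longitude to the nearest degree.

Write both endpoints as unit vectors p₁, p₂ with components (cos φ cos λ, cos φ sin λ, sin φ).
The central angle between the endpoints is δ = arccos(p₁·p₂) ≈ 1.216 rad (69.7°).
Interpolate at f = 0.84 with slerp weights a = sin((1−f)δ)/sin δ ≈ 0.206, b = sin(fδ)/sin δ ≈ 0.909.
p = a·p₁ + b·p₂ ≈ (-0.913, -0.357, 0.196); φ = arcsin(p_z) ≈ 11.33°, λ = atan2(p_y, p_x) ≈ -158.64°.

≈ 11°N, 159°W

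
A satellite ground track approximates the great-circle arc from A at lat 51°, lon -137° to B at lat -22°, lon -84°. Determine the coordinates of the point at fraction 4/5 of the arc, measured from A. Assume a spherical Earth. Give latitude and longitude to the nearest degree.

From cos δ = sin φ₁ sin φ₂ + cos φ₁ cos φ₂ cos Δλ, the central angle is δ ≈ 1.511 rad (86.6°).
Interpolate at f = 4/5 with slerp weights a = sin((1−f)δ)/sin δ ≈ 0.298, b = sin(fδ)/sin δ ≈ 0.937.
p = a·p₁ + b·p₂ ≈ (-0.046, -0.992, -0.119); φ = arcsin(p_z) ≈ -6.85°, λ = atan2(p_y, p_x) ≈ -92.68°.

≈ lat -7°, lon -93°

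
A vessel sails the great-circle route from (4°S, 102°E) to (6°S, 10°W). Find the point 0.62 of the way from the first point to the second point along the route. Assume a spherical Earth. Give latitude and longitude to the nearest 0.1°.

From cos δ = sin φ₁ sin φ₂ + cos φ₁ cos φ₂ cos Δλ, the central angle is δ ≈ 1.944 rad (111.4°).
Interpolate at f = 0.62 with slerp weights a = sin((1−f)δ)/sin δ ≈ 0.723, b = sin(fδ)/sin δ ≈ 1.003.
p = a·p₁ + b·p₂ ≈ (0.832, 0.532, -0.155); φ = arcsin(p_z) ≈ -8.93°, λ = atan2(p_y, p_x) ≈ 32.60°.

≈ (8.9°S, 32.6°E)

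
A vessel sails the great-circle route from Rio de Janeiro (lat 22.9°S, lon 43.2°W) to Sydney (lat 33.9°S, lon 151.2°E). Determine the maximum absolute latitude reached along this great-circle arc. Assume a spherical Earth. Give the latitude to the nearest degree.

≈ 77°S

The great circle lies in the plane with unit normal n̂ = (p₁ × p₂)/|p₁ × p₂|.
Here n̂_z ≈ -0.223; the vertex latitude is φ_max = arccos|n̂_z| ≈ 77.1°.
Check via Clairaut: cos φ_max = |cos φ₁| · sin C = cos(22.9°)·sin(166.0°) ≈ 0.223, again giving ≈ 77.1°.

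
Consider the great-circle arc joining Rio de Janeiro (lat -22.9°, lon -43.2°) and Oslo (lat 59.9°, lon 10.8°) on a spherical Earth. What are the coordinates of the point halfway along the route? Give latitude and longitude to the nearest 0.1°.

≈ lat 20.4°, lon -24.7°

Convert each endpoint to a unit vector on the sphere (x = cos φ cos λ, y = cos φ sin λ, z = sin φ).
The central angle between the endpoints is δ = arccos(p₁·p₂) ≈ 1.636 rad (93.7°).
Interpolate at f = 1/2 with slerp weights a = sin((1−f)δ)/sin δ ≈ 0.731, b = sin(fδ)/sin δ ≈ 0.731.
p = a·p₁ + b·p₂ ≈ (0.851, -0.392, 0.348); φ = arcsin(p_z) ≈ 20.37°, λ = atan2(p_y, p_x) ≈ -24.75°.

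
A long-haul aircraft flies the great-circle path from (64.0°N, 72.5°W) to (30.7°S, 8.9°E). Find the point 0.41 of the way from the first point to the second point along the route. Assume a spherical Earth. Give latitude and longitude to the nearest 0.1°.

≈ (29.9°N, 21.3°W)

The haversine formula gives a central angle δ ≈ 1.985 rad (113.7°) between the endpoints.
Interpolate at f = 0.41 with slerp weights a = sin((1−f)δ)/sin δ ≈ 1.006, b = sin(fδ)/sin δ ≈ 0.794.
p = a·p₁ + b·p₂ ≈ (0.807, -0.315, 0.499); φ = arcsin(p_z) ≈ 29.94°, λ = atan2(p_y, p_x) ≈ -21.32°.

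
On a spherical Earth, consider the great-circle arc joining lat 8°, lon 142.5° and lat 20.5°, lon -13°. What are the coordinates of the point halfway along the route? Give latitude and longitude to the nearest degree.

Convert each endpoint to a unit vector on the sphere (x = cos φ cos λ, y = cos φ sin λ, z = sin φ).
The central angle between the endpoints is δ = arccos(p₁·p₂) ≈ 2.490 rad (142.7°).
Interpolate at f = 1/2 with slerp weights a = sin((1−f)δ)/sin δ ≈ 1.563, b = sin(fδ)/sin δ ≈ 1.563.
p = a·p₁ + b·p₂ ≈ (0.199, 0.613, 0.765); φ = arcsin(p_z) ≈ 49.89°, λ = atan2(p_y, p_x) ≈ 72.05°.

≈ lat 50°, lon 72°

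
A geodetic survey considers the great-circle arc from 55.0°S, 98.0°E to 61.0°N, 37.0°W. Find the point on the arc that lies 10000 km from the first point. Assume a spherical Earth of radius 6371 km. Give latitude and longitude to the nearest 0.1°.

Write both endpoints as unit vectors p₁, p₂ with components (cos φ cos λ, cos φ sin λ, sin φ).
The central angle between the endpoints is δ = arccos(p₁·p₂) ≈ 2.722 rad (155.9°). The total great-circle distance is δ·R ≈ 2.722 × 6371 ≈ 17339 km, so the target fraction is f = 10000/17339 ≈ 0.577.
Interpolate at f ≈ 0.577 with slerp weights a = sin((1−f)δ)/sin δ ≈ 2.240, b = sin(fδ)/sin δ ≈ 2.452.
p = a·p₁ + b·p₂ ≈ (0.771, 0.557, 0.310); φ = arcsin(p_z) ≈ 18.04°, λ = atan2(p_y, p_x) ≈ 35.86°.

≈ 18.0°N, 35.9°E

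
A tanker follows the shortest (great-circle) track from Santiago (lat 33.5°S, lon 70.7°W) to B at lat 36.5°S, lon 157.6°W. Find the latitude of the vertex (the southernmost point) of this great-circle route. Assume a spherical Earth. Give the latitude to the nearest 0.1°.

≈ 44.0°S

The great circle lies in the plane with unit normal n̂ = (p₁ × p₂)/|p₁ × p₂|.
Here n̂_z ≈ -0.719; the vertex latitude is φ_max = arccos|n̂_z| ≈ 44.0°.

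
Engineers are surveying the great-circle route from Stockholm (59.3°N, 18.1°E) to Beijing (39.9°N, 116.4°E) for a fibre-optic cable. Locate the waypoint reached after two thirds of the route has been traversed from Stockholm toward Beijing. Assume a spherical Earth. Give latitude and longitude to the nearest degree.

≈ 55°N, 96°E

Convert each endpoint to a unit vector on the sphere (x = cos φ cos λ, y = cos φ sin λ, z = sin φ).
The central angle between the endpoints is δ = arccos(p₁·p₂) ≈ 1.053 rad (60.3°).
Interpolate at f = 2/3 with slerp weights a = sin((1−f)δ)/sin δ ≈ 0.396, b = sin(fδ)/sin δ ≈ 0.743.
p = a·p₁ + b·p₂ ≈ (-0.061, 0.573, 0.817); φ = arcsin(p_z) ≈ 54.78°, λ = atan2(p_y, p_x) ≈ 96.12°.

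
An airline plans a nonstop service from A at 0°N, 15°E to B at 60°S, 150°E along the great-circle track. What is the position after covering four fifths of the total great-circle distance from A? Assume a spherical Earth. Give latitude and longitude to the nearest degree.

≈ 68°S, 101°E

The haversine formula gives a central angle δ ≈ 1.932 rad (110.7°) between the endpoints.
Interpolate at f = 4/5 with slerp weights a = sin((1−f)δ)/sin δ ≈ 0.403, b = sin(fδ)/sin δ ≈ 1.069.
p = a·p₁ + b·p₂ ≈ (-0.074, 0.371, -0.926); φ = arcsin(p_z) ≈ -67.75°, λ = atan2(p_y, p_x) ≈ 101.21°.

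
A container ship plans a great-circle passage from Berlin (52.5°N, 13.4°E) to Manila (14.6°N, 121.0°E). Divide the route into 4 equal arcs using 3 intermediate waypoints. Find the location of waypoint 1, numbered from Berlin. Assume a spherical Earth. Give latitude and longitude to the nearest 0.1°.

≈ 55.4°N, 51.3°E

From cos δ = sin φ₁ sin φ₂ + cos φ₁ cos φ₂ cos Δλ, the central angle is δ ≈ 1.549 rad (88.7°).
Interpolate at f = 1/4 with slerp weights a = sin((1−f)δ)/sin δ ≈ 0.918, b = sin(fδ)/sin δ ≈ 0.378.
p = a·p₁ + b·p₂ ≈ (0.355, 0.443, 0.823); φ = arcsin(p_z) ≈ 55.41°, λ = atan2(p_y, p_x) ≈ 51.26°.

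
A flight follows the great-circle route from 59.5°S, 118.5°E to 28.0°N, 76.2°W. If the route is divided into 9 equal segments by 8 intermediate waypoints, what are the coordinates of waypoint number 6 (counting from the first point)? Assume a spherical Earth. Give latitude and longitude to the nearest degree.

≈ 20°S, 87°W

Convert each endpoint to a unit vector on the sphere (x = cos φ cos λ, y = cos φ sin λ, z = sin φ).
The central angle between the endpoints is δ = arccos(p₁·p₂) ≈ 2.564 rad (146.9°).
Interpolate at f = 6/9 with slerp weights a = sin((1−f)δ)/sin δ ≈ 1.382, b = sin(fδ)/sin δ ≈ 1.815.
p = a·p₁ + b·p₂ ≈ (0.047, -0.940, -0.339); φ = arcsin(p_z) ≈ -19.83°, λ = atan2(p_y, p_x) ≈ -87.11°.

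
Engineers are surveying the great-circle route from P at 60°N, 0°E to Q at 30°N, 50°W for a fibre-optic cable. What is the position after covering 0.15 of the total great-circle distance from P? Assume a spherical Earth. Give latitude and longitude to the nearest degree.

Convert each endpoint to a unit vector on the sphere (x = cos φ cos λ, y = cos φ sin λ, z = sin φ).
The central angle between the endpoints is δ = arccos(p₁·p₂) ≈ 0.779 rad (44.7°).
Interpolate at f = 0.15 with slerp weights a = sin((1−f)δ)/sin δ ≈ 0.875, b = sin(fδ)/sin δ ≈ 0.166.
p = a·p₁ + b·p₂ ≈ (0.530, -0.110, 0.841); φ = arcsin(p_z) ≈ 57.23°, λ = atan2(p_y, p_x) ≈ -11.74°.

≈ 57°N, 12°W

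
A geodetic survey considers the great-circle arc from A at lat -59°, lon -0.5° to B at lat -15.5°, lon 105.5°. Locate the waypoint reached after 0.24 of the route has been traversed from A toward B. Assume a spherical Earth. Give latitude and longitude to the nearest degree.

≈ lat -60°, lon 40°

The haversine formula gives a central angle δ ≈ 1.478 rad (84.7°) between the endpoints.
Interpolate at f = 0.24 with slerp weights a = sin((1−f)δ)/sin δ ≈ 0.906, b = sin(fδ)/sin δ ≈ 0.349.
p = a·p₁ + b·p₂ ≈ (0.377, 0.320, -0.869); φ = arcsin(p_z) ≈ -60.39°, λ = atan2(p_y, p_x) ≈ 40.35°.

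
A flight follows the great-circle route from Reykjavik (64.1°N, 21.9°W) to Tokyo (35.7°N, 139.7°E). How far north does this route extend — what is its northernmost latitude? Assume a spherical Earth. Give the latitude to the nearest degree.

≈ 83°N

The great circle lies in the plane with unit normal n̂ = (p₁ × p₂)/|p₁ × p₂|.
Here n̂_z ≈ +0.114; the vertex latitude is φ_max = arccos|n̂_z| ≈ 83.5°.
Check via Clairaut: cos φ_max = |cos φ₁| · sin C = cos(64.1°)·sin(15.1°) ≈ 0.114, again giving ≈ 83.5°.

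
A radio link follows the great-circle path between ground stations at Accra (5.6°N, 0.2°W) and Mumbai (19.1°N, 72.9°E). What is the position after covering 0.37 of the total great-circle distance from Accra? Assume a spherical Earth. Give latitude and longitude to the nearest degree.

≈ (13°N, 26°E)

Convert each endpoint to a unit vector on the sphere (x = cos φ cos λ, y = cos φ sin λ, z = sin φ).
The central angle between the endpoints is δ = arccos(p₁·p₂) ≈ 1.261 rad (72.2°).
Interpolate at f = 0.37 with slerp weights a = sin((1−f)δ)/sin δ ≈ 0.749, b = sin(fδ)/sin δ ≈ 0.472.
p = a·p₁ + b·p₂ ≈ (0.877, 0.424, 0.228); φ = arcsin(p_z) ≈ 13.16°, λ = atan2(p_y, p_x) ≈ 25.81°.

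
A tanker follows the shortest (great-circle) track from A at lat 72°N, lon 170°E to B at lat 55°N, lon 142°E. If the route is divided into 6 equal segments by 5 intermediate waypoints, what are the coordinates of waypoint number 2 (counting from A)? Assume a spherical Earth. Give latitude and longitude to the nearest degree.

≈ lat 67°N, lon 156°E

From cos δ = sin φ₁ sin φ₂ + cos φ₁ cos φ₂ cos Δλ, the central angle is δ ≈ 0.361 rad (20.7°).
Interpolate at f = 2/6 with slerp weights a = sin((1−f)δ)/sin δ ≈ 0.675, b = sin(fδ)/sin δ ≈ 0.340.
p = a·p₁ + b·p₂ ≈ (-0.359, 0.156, 0.920); φ = arcsin(p_z) ≈ 66.95°, λ = atan2(p_y, p_x) ≈ 156.48°.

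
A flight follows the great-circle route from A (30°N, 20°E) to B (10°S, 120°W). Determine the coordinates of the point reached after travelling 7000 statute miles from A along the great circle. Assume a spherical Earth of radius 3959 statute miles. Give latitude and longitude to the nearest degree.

≈ (11°N, 90°W)

Convert each endpoint to a unit vector on the sphere (x = cos φ cos λ, y = cos φ sin λ, z = sin φ).
The central angle between the endpoints is δ = arccos(p₁·p₂) ≈ 2.404 rad (137.7°). The total great-circle distance is δ·R ≈ 2.404 × 3959 ≈ 9518 mi, so the target fraction is f = 7000/9518 ≈ 0.735.
Interpolate at f ≈ 0.735 with slerp weights a = sin((1−f)δ)/sin δ ≈ 0.883, b = sin(fδ)/sin δ ≈ 1.458.
p = a·p₁ + b·p₂ ≈ (0.001, -0.982, 0.188); φ = arcsin(p_z) ≈ 10.86°, λ = atan2(p_y, p_x) ≈ -89.95°.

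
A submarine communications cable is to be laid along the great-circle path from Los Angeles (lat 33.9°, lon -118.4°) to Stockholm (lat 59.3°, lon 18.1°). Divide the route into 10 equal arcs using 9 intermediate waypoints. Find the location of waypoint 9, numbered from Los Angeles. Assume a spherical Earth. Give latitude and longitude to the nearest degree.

≈ lat 65°, lon 7°

Write both endpoints as unit vectors p₁, p₂ with components (cos φ cos λ, cos φ sin λ, sin φ).
The central angle between the endpoints is δ = arccos(p₁·p₂) ≈ 1.398 rad (80.1°).
Interpolate at f = 9/10 with slerp weights a = sin((1−f)δ)/sin δ ≈ 0.141, b = sin(fδ)/sin δ ≈ 0.966.
p = a·p₁ + b·p₂ ≈ (0.413, 0.050, 0.909); φ = arcsin(p_z) ≈ 65.42°, λ = atan2(p_y, p_x) ≈ 6.90°.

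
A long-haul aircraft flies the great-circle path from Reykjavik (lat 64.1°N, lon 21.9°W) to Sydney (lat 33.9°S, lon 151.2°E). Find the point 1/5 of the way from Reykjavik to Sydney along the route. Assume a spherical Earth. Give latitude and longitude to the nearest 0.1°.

≈ lat 83.4°N, lon 100.0°E

Write both endpoints as unit vectors p₁, p₂ with components (cos φ cos λ, cos φ sin λ, sin φ).
The central angle between the endpoints is δ = arccos(p₁·p₂) ≈ 2.609 rad (149.5°).
Interpolate at f = 1/5 with slerp weights a = sin((1−f)δ)/sin δ ≈ 1.713, b = sin(fδ)/sin δ ≈ 0.982.
p = a·p₁ + b·p₂ ≈ (-0.020, 0.114, 0.993); φ = arcsin(p_z) ≈ 83.37°, λ = atan2(p_y, p_x) ≈ 100.02°.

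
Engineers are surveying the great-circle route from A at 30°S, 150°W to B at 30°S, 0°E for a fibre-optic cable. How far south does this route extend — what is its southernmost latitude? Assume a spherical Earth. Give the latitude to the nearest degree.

≈ 66°S

The great circle lies in the plane with unit normal n̂ = (p₁ × p₂)/|p₁ × p₂|.
Here n̂_z ≈ +0.409; the vertex latitude is φ_max = arccos|n̂_z| ≈ 65.9°.
Check via Clairaut: cos φ_max = |cos φ₁| · sin C = cos(30.0°)·sin(151.8°) ≈ 0.409, again giving ≈ 65.9°.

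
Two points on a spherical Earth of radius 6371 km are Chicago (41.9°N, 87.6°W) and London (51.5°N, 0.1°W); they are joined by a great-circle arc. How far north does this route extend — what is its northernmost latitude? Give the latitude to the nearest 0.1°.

≈ 56.6°N

The great circle lies in the plane with unit normal n̂ = (p₁ × p₂)/|p₁ × p₂|.
Here n̂_z ≈ +0.551; the vertex latitude is φ_max = arccos|n̂_z| ≈ 56.6°.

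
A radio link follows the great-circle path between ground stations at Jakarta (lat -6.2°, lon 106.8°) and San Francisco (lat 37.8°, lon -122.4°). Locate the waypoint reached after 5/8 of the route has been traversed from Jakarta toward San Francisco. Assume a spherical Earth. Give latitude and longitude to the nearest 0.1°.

Write both endpoints as unit vectors p₁, p₂ with components (cos φ cos λ, cos φ sin λ, sin φ).
The central angle between the endpoints is δ = arccos(p₁·p₂) ≈ 2.189 rad (125.4°).
Interpolate at f = 5/8 with slerp weights a = sin((1−f)δ)/sin δ ≈ 0.898, b = sin(fδ)/sin δ ≈ 1.202.
p = a·p₁ + b·p₂ ≈ (-0.767, 0.053, 0.640); φ = arcsin(p_z) ≈ 39.77°, λ = atan2(p_y, p_x) ≈ 176.07°.

≈ lat 39.8°, lon 176.1°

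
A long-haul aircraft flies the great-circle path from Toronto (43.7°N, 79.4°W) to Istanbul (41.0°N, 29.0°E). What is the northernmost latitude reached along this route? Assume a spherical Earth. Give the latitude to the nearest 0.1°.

≈ 57.4°N

The great circle lies in the plane with unit normal n̂ = (p₁ × p₂)/|p₁ × p₂|.
Here n̂_z ≈ +0.539; the vertex latitude is φ_max = arccos|n̂_z| ≈ 57.4°.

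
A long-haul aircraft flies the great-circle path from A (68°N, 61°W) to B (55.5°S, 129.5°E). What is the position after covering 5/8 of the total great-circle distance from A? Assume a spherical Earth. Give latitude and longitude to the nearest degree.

Convert each endpoint to a unit vector on the sphere (x = cos φ cos λ, y = cos φ sin λ, z = sin φ).
The central angle between the endpoints is δ = arccos(p₁·p₂) ≈ 2.908 rad (166.6°).
Interpolate at f = 5/8 with slerp weights a = sin((1−f)δ)/sin δ ≈ 3.824, b = sin(fδ)/sin δ ≈ 4.182.
p = a·p₁ + b·p₂ ≈ (-0.812, 0.575, 0.099); φ = arcsin(p_z) ≈ 5.69°, λ = atan2(p_y, p_x) ≈ 144.71°.

≈ (6°N, 145°E)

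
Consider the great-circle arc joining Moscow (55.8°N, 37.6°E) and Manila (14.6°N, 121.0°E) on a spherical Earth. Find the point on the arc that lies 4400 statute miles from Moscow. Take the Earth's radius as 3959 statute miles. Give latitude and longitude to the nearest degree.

≈ 23°N, 114°E

From cos δ = sin φ₁ sin φ₂ + cos φ₁ cos φ₂ cos Δλ, the central angle is δ ≈ 1.296 rad (74.3°). The total great-circle distance is δ·R ≈ 1.296 × 3959 ≈ 5132 mi, so the target fraction is f = 4400/5132 ≈ 0.857.
Interpolate at f ≈ 0.857 with slerp weights a = sin((1−f)δ)/sin δ ≈ 0.191, b = sin(fδ)/sin δ ≈ 0.931.
p = a·p₁ + b·p₂ ≈ (-0.379, 0.838, 0.393); φ = arcsin(p_z) ≈ 23.13°, λ = atan2(p_y, p_x) ≈ 114.34°.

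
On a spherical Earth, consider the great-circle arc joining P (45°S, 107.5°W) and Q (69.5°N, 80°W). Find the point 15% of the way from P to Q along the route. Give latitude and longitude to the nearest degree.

≈ (28°S, 104°W)

From cos δ = sin φ₁ sin φ₂ + cos φ₁ cos φ₂ cos Δλ, the central angle is δ ≈ 2.029 rad (116.3°).
Interpolate at f = 0.15 with slerp weights a = sin((1−f)δ)/sin δ ≈ 1.102, b = sin(fδ)/sin δ ≈ 0.334.
p = a·p₁ + b·p₂ ≈ (-0.214, -0.858, -0.466); φ = arcsin(p_z) ≈ -27.78°, λ = atan2(p_y, p_x) ≈ -104.00°.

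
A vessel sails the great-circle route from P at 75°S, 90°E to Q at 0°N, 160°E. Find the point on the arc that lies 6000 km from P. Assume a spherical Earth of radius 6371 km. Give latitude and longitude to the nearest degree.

Write both endpoints as unit vectors p₁, p₂ with components (cos φ cos λ, cos φ sin λ, sin φ).
The central angle between the endpoints is δ = arccos(p₁·p₂) ≈ 1.482 rad (84.9°). The total great-circle distance is δ·R ≈ 1.482 × 6371 ≈ 9443 km, so the target fraction is f = 6000/9443 ≈ 0.635.
Interpolate at f ≈ 0.635 with slerp weights a = sin((1−f)δ)/sin δ ≈ 0.516, b = sin(fδ)/sin δ ≈ 0.812.
p = a·p₁ + b·p₂ ≈ (-0.763, 0.411, -0.499); φ = arcsin(p_z) ≈ -29.93°, λ = atan2(p_y, p_x) ≈ 151.67°.

≈ 30°S, 152°E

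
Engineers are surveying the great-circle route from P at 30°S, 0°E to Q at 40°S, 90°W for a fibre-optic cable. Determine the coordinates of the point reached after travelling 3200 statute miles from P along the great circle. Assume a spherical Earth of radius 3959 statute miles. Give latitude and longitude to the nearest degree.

The haversine formula gives a central angle δ ≈ 1.244 rad (71.3°) between the endpoints. The total great-circle distance is δ·R ≈ 1.244 × 3959 ≈ 4923 mi, so the target fraction is f = 3200/4923 ≈ 0.650.
Interpolate at f ≈ 0.650 with slerp weights a = sin((1−f)δ)/sin δ ≈ 0.445, b = sin(fδ)/sin δ ≈ 0.764.
p = a·p₁ + b·p₂ ≈ (0.386, -0.585, -0.714); φ = arcsin(p_z) ≈ -45.52°, λ = atan2(p_y, p_x) ≈ -56.60°.

≈ 46°S, 57°W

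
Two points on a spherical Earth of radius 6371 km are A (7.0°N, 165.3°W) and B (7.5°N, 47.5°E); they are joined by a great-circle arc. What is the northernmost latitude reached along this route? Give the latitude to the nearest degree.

The great circle lies in the plane with unit normal n̂ = (p₁ × p₂)/|p₁ × p₂|.
Here n̂_z ≈ -0.912; the vertex latitude is φ_max = arccos|n̂_z| ≈ 24.3°.
Check via Clairaut: cos φ_max = |cos φ₁| · sin C = cos(7.0°)·sin(66.7°) ≈ 0.912, again giving ≈ 24.3°.

≈ 24°N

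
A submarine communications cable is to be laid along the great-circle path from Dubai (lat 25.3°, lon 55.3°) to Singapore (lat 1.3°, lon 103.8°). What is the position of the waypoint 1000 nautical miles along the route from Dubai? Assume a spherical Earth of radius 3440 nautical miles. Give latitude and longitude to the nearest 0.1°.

From cos δ = sin φ₁ sin φ₂ + cos φ₁ cos φ₂ cos Δλ, the central angle is δ ≈ 0.916 rad (52.5°). The total great-circle distance is δ·R ≈ 0.916 × 3440 ≈ 3153 nmi, so the target fraction is f = 1000/3153 ≈ 0.317.
Interpolate at f ≈ 0.317 with slerp weights a = sin((1−f)δ)/sin δ ≈ 0.738, b = sin(fδ)/sin δ ≈ 0.361.
p = a·p₁ + b·p₂ ≈ (0.294, 0.899, 0.324); φ = arcsin(p_z) ≈ 18.89°, λ = atan2(p_y, p_x) ≈ 71.91°.

≈ lat 18.9°, lon 71.9°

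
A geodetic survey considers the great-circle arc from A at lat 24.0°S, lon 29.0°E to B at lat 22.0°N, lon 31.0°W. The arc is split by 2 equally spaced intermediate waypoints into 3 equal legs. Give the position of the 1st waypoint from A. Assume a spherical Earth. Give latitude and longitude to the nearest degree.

≈ lat 9°S, lon 8°E

Convert each endpoint to a unit vector on the sphere (x = cos φ cos λ, y = cos φ sin λ, z = sin φ).
The central angle between the endpoints is δ = arccos(p₁·p₂) ≈ 1.296 rad (74.3°).
Interpolate at f = 1/3 with slerp weights a = sin((1−f)δ)/sin δ ≈ 0.790, b = sin(fδ)/sin δ ≈ 0.435.
p = a·p₁ + b·p₂ ≈ (0.977, 0.142, -0.158); φ = arcsin(p_z) ≈ -9.11°, λ = atan2(p_y, p_x) ≈ 8.28°.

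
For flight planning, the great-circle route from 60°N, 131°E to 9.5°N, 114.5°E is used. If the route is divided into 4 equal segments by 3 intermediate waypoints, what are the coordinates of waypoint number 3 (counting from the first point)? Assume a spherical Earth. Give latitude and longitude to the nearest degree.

≈ 22°N, 117°E

Convert each endpoint to a unit vector on the sphere (x = cos φ cos λ, y = cos φ sin λ, z = sin φ).
The central angle between the endpoints is δ = arccos(p₁·p₂) ≈ 0.907 rad (52.0°).
Interpolate at f = 3/4 with slerp weights a = sin((1−f)δ)/sin δ ≈ 0.285, b = sin(fδ)/sin δ ≈ 0.799.
p = a·p₁ + b·p₂ ≈ (-0.420, 0.824, 0.379); φ = arcsin(p_z) ≈ 22.27°, λ = atan2(p_y, p_x) ≈ 117.01°.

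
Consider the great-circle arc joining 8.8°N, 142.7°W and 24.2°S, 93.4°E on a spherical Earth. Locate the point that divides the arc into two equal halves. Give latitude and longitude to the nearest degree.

Write both endpoints as unit vectors p₁, p₂ with components (cos φ cos λ, cos φ sin λ, sin φ).
The central angle between the endpoints is δ = arccos(p₁·p₂) ≈ 2.172 rad (124.4°).
Interpolate at f = 1/2 with slerp weights a = sin((1−f)δ)/sin δ ≈ 1.073, b = sin(fδ)/sin δ ≈ 1.073.
p = a·p₁ + b·p₂ ≈ (-0.901, 0.334, -0.276); φ = arcsin(p_z) ≈ -16.00°, λ = atan2(p_y, p_x) ≈ 159.65°.

≈ 16°S, 160°E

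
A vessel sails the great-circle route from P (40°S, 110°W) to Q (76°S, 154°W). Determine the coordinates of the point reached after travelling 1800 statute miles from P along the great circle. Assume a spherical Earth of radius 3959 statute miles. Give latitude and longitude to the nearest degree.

≈ (64°S, 125°W)

Convert each endpoint to a unit vector on the sphere (x = cos φ cos λ, y = cos φ sin λ, z = sin φ).
The central angle between the endpoints is δ = arccos(p₁·p₂) ≈ 0.712 rad (40.8°). The total great-circle distance is δ·R ≈ 0.712 × 3959 ≈ 2819 mi, so the target fraction is f = 1800/2819 ≈ 0.638.
Interpolate at f ≈ 0.638 with slerp weights a = sin((1−f)δ)/sin δ ≈ 0.390, b = sin(fδ)/sin δ ≈ 0.672.
p = a·p₁ + b·p₂ ≈ (-0.248, -0.352, -0.903); φ = arcsin(p_z) ≈ -64.50°, λ = atan2(p_y, p_x) ≈ -125.21°.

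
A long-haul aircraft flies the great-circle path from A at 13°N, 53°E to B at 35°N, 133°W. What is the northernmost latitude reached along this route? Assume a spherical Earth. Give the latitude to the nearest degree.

≈ 84°N

The great circle lies in the plane with unit normal n̂ = (p₁ × p₂)/|p₁ × p₂|.
Here n̂_z ≈ +0.112; the vertex latitude is φ_max = arccos|n̂_z| ≈ 83.6°.
Check via Clairaut: cos φ_max = |cos φ₁| · sin C = cos(13.0°)·sin(6.6°) ≈ 0.112, again giving ≈ 83.6°.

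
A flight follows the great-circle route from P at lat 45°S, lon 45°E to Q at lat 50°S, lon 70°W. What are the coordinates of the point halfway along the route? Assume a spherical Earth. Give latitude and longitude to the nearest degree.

≈ lat 64°S, lon 8°W

Convert each endpoint to a unit vector on the sphere (x = cos φ cos λ, y = cos φ sin λ, z = sin φ).
The central angle between the endpoints is δ = arccos(p₁·p₂) ≈ 1.214 rad (69.5°).
Interpolate at f = 1/2 with slerp weights a = sin((1−f)δ)/sin δ ≈ 0.609, b = sin(fδ)/sin δ ≈ 0.609.
p = a·p₁ + b·p₂ ≈ (0.438, -0.063, -0.897); φ = arcsin(p_z) ≈ -63.72°, λ = atan2(p_y, p_x) ≈ -8.22°.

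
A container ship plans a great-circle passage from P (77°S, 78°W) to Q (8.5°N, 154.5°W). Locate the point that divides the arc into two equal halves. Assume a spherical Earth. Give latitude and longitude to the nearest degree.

≈ (38°S, 143°W)

From cos δ = sin φ₁ sin φ₂ + cos φ₁ cos φ₂ cos Δλ, the central angle is δ ≈ 1.663 rad (95.3°).
Interpolate at f = 1/2 with slerp weights a = sin((1−f)δ)/sin δ ≈ 0.742, b = sin(fδ)/sin δ ≈ 0.742.
p = a·p₁ + b·p₂ ≈ (-0.628, -0.479, -0.613); φ = arcsin(p_z) ≈ -37.84°, λ = atan2(p_y, p_x) ≈ -142.64°.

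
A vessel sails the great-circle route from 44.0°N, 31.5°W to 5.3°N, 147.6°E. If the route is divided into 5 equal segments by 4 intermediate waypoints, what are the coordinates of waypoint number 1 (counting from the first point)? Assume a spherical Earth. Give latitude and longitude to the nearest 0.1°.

From cos δ = sin φ₁ sin φ₂ + cos φ₁ cos φ₂ cos Δλ, the central angle is δ ≈ 2.281 rad (130.7°).
Interpolate at f = 1/5 with slerp weights a = sin((1−f)δ)/sin δ ≈ 1.277, b = sin(fδ)/sin δ ≈ 0.581.
p = a·p₁ + b·p₂ ≈ (0.294, -0.170, 0.940); φ = arcsin(p_z) ≈ 70.13°, λ = atan2(p_y, p_x) ≈ -29.97°.

≈ 70.1°N, 30.0°W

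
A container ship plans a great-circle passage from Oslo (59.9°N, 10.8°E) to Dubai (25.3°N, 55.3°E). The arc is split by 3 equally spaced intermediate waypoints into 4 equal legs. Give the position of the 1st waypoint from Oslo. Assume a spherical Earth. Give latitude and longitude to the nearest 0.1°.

≈ (53.1°N, 27.8°E)

The haversine formula gives a central angle δ ≈ 0.805 rad (46.1°) between the endpoints.
Interpolate at f = 1/4 with slerp weights a = sin((1−f)δ)/sin δ ≈ 0.788, b = sin(fδ)/sin δ ≈ 0.277.
p = a·p₁ + b·p₂ ≈ (0.531, 0.280, 0.800); φ = arcsin(p_z) ≈ 53.12°, λ = atan2(p_y, p_x) ≈ 27.83°.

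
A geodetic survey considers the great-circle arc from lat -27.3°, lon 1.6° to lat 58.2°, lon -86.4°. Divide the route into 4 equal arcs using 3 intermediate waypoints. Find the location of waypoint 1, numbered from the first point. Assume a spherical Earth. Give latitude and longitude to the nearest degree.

From cos δ = sin φ₁ sin φ₂ + cos φ₁ cos φ₂ cos Δλ, the central angle is δ ≈ 1.954 rad (111.9°).
Interpolate at f = 1/4 with slerp weights a = sin((1−f)δ)/sin δ ≈ 1.072, b = sin(fδ)/sin δ ≈ 0.506.
p = a·p₁ + b·p₂ ≈ (0.969, -0.239, -0.062); φ = arcsin(p_z) ≈ -3.54°, λ = atan2(p_y, p_x) ≈ -13.88°.

≈ lat -4°, lon -14°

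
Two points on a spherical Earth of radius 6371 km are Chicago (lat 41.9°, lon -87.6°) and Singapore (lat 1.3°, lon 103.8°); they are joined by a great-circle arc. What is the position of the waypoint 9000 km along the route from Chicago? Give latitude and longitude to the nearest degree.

The haversine formula gives a central angle δ ≈ 2.366 rad (135.6°) between the endpoints. The total great-circle distance is δ·R ≈ 2.366 × 6371 ≈ 15076 km, so the target fraction is f = 9000/15076 ≈ 0.597.
Interpolate at f ≈ 0.597 with slerp weights a = sin((1−f)δ)/sin δ ≈ 1.165, b = sin(fδ)/sin δ ≈ 1.411.
p = a·p₁ + b·p₂ ≈ (-0.300, 0.503, 0.810); φ = arcsin(p_z) ≈ 54.12°, λ = atan2(p_y, p_x) ≈ 120.81°.

≈ lat 54°, lon 121°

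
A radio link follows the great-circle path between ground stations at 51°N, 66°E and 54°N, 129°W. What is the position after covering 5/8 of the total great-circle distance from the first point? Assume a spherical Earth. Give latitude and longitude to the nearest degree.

≈ 80°N, 157°W

Convert each endpoint to a unit vector on the sphere (x = cos φ cos λ, y = cos φ sin λ, z = sin φ).
The central angle between the endpoints is δ = arccos(p₁·p₂) ≈ 1.296 rad (74.3°).
Interpolate at f = 5/8 with slerp weights a = sin((1−f)δ)/sin δ ≈ 0.485, b = sin(fδ)/sin δ ≈ 0.753.
p = a·p₁ + b·p₂ ≈ (-0.154, -0.065, 0.986); φ = arcsin(p_z) ≈ 80.38°, λ = atan2(p_y, p_x) ≈ -157.22°.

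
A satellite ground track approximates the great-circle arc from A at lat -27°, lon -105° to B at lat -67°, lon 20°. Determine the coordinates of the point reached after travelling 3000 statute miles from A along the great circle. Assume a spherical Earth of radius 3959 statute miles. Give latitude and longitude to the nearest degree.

≈ lat -65°, lon -72°

The haversine formula gives a central angle δ ≈ 1.351 rad (77.4°) between the endpoints. The total great-circle distance is δ·R ≈ 1.351 × 3959 ≈ 5348 mi, so the target fraction is f = 3000/5348 ≈ 0.561.
Interpolate at f ≈ 0.561 with slerp weights a = sin((1−f)δ)/sin δ ≈ 0.573, b = sin(fδ)/sin δ ≈ 0.704.
p = a·p₁ + b·p₂ ≈ (0.127, -0.399, -0.908); φ = arcsin(p_z) ≈ -65.27°, λ = atan2(p_y, p_x) ≈ -72.40°.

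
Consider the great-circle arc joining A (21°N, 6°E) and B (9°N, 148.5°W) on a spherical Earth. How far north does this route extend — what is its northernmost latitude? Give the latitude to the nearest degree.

The great circle lies in the plane with unit normal n̂ = (p₁ × p₂)/|p₁ × p₂|.
Here n̂_z ≈ -0.630; the vertex latitude is φ_max = arccos|n̂_z| ≈ 51.0°.
Check via Clairaut: cos φ_max = |cos φ₁| · sin C = cos(21.0°)·sin(42.4°) ≈ 0.630, again giving ≈ 51.0°.

≈ 51°N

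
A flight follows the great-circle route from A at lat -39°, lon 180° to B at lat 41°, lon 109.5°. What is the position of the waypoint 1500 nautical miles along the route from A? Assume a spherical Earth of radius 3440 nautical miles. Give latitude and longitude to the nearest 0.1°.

≈ lat -20.2°, lon 160.9°

Write both endpoints as unit vectors p₁, p₂ with components (cos φ cos λ, cos φ sin λ, sin φ).
The central angle between the endpoints is δ = arccos(p₁·p₂) ≈ 1.790 rad (102.5°). The total great-circle distance is δ·R ≈ 1.790 × 3440 ≈ 6156 nmi, so the target fraction is f = 1500/6156 ≈ 0.244.
Interpolate at f ≈ 0.244 with slerp weights a = sin((1−f)δ)/sin δ ≈ 1.000, b = sin(fδ)/sin δ ≈ 0.433.
p = a·p₁ + b·p₂ ≈ (-0.886, 0.308, -0.346); φ = arcsin(p_z) ≈ -20.22°, λ = atan2(p_y, p_x) ≈ 160.85°.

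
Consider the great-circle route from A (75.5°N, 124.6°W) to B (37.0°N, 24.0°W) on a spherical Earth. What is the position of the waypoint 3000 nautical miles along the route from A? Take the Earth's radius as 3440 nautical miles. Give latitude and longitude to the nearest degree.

The haversine formula gives a central angle δ ≈ 0.993 rad (56.9°) between the endpoints. The total great-circle distance is δ·R ≈ 0.993 × 3440 ≈ 3417 nmi, so the target fraction is f = 3000/3417 ≈ 0.878.
Interpolate at f ≈ 0.878 with slerp weights a = sin((1−f)δ)/sin δ ≈ 0.144, b = sin(fδ)/sin δ ≈ 0.914.
p = a·p₁ + b·p₂ ≈ (0.646, -0.327, 0.690); φ = arcsin(p_z) ≈ 43.61°, λ = atan2(p_y, p_x) ≈ -26.81°.

≈ (44°N, 27°W)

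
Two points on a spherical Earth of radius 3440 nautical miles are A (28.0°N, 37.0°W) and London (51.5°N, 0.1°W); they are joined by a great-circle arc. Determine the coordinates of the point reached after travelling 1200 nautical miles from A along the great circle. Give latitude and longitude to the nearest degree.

Write both endpoints as unit vectors p₁, p₂ with components (cos φ cos λ, cos φ sin λ, sin φ).
The central angle between the endpoints is δ = arccos(p₁·p₂) ≈ 0.632 rad (36.2°). The total great-circle distance is δ·R ≈ 0.632 × 3440 ≈ 2173 nmi, so the target fraction is f = 1200/2173 ≈ 0.552.
Interpolate at f ≈ 0.552 with slerp weights a = sin((1−f)δ)/sin δ ≈ 0.473, b = sin(fδ)/sin δ ≈ 0.579.
p = a·p₁ + b·p₂ ≈ (0.694, -0.252, 0.675); φ = arcsin(p_z) ≈ 42.44°, λ = atan2(p_y, p_x) ≈ -19.95°.

≈ (42°N, 20°W)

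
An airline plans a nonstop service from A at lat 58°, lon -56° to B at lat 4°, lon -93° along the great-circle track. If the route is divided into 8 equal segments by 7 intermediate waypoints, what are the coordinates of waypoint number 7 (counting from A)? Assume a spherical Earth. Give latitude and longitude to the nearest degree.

Convert each endpoint to a unit vector on the sphere (x = cos φ cos λ, y = cos φ sin λ, z = sin φ).
The central angle between the endpoints is δ = arccos(p₁·p₂) ≈ 1.069 rad (61.2°).
Interpolate at f = 7/8 with slerp weights a = sin((1−f)δ)/sin δ ≈ 0.152, b = sin(fδ)/sin δ ≈ 0.918.
p = a·p₁ + b·p₂ ≈ (-0.003, -0.981, 0.193); φ = arcsin(p_z) ≈ 11.12°, λ = atan2(p_y, p_x) ≈ -90.17°.

≈ lat 11°, lon -90°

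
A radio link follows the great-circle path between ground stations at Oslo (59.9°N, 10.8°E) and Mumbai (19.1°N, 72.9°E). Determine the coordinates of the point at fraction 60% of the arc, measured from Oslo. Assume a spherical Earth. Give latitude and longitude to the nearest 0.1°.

Write both endpoints as unit vectors p₁, p₂ with components (cos φ cos λ, cos φ sin λ, sin φ).
The central angle between the endpoints is δ = arccos(p₁·p₂) ≈ 1.042 rad (59.7°).
Interpolate at f = 0.60 with slerp weights a = sin((1−f)δ)/sin δ ≈ 0.469, b = sin(fδ)/sin δ ≈ 0.678.
p = a·p₁ + b·p₂ ≈ (0.419, 0.656, 0.627); φ = arcsin(p_z) ≈ 38.86°, λ = atan2(p_y, p_x) ≈ 57.42°.

≈ 38.9°N, 57.4°E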